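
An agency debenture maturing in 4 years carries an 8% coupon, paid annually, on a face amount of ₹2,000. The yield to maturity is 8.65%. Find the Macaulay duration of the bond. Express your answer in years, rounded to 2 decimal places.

Periodic yield y = 0.0865. Discount each cash flow and weight by its year:
  t   CF        PV=CF/(1+0.0865)^t    t·PV
  1       160.00       147.2618       147.2618
  2       160.00       135.5378       271.0757
  3       160.00       124.7472       374.2416
  4     2,160.00     1,550.0112     6,200.0447
  Σ                  1,957.5580     6,992.6238
Price P = Σ PV = 1,957.5580.
Macaulay duration = Σ(t·PV) / P = 6,992.6238 / 1,957.5580 = 3.57212 years.

3.57 years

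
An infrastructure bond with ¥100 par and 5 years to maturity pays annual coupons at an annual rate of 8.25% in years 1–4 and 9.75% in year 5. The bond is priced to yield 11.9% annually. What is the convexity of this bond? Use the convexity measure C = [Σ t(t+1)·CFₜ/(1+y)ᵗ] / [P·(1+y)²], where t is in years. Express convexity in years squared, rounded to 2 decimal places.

19.19

With y = 0.119:
  t   CF        PV=CF/(1+0.119)^t    t·PV        t(t+1)·PV
  1         8.25         7.3727         7.3727          14.7453
  2         8.25         6.5886        13.1772          39.5317
  3         8.25         5.8879        17.6638          70.6553
  4         8.25         5.2618        21.0472         105.2358
  5       109.75        62.5539       312.7693       1,876.6157
  Σ                     87.6649       372.0302       2,106.7838
P = 87.6649.
Convexity = Σ t(t+1)·PV / [P·(1+y)²] = 2,106.7838 / (87.6649 × 1.252161) = 19.19262.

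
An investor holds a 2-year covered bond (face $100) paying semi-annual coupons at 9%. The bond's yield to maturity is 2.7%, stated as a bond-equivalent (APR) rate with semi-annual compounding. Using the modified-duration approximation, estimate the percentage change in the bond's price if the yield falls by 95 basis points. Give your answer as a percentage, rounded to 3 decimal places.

Periodic yield y = 0.0135. Modified duration first:
  t   CF        PV=CF/(1+0.0135)^t    t·PV
  1         4.50         4.4401         4.4401
  2         4.50         4.3809         8.7618
  3         4.50         4.3226        12.9677
  4       104.50        99.0424       396.1697
  Σ                    112.1860       422.3393
P = 112.1860; D_Mac = 3.76464 half-year periods = 1.88232 yrs; D_mod = 1.88232/(1+0.0135) = 1.85725 yrs.
ΔP/P ≈ -D_mod · Δy = -1.85725 × (-0.0095) = +0.017644 = +1.7644%.

+1.764%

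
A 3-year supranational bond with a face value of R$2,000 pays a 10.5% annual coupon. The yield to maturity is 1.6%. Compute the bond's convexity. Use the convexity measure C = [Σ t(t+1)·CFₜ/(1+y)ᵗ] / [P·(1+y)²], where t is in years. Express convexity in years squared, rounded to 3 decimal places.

With y = 0.016:
  t   CF        PV=CF/(1+0.016)^t    t·PV        t(t+1)·PV
  1       210.00       206.6929       206.6929         413.3858
  2       210.00       203.4379       406.8758       1,220.6274
  3     2,210.00     2,107.2262     6,321.6785      25,286.7140
  Σ                  2,517.3570     6,935.2472      26,920.7272
P = 2,517.3570.
Convexity = Σ t(t+1)·PV / [P·(1+y)²] = 26,920.7272 / (2,517.3570 × 1.032256) = 10.35988.

10.360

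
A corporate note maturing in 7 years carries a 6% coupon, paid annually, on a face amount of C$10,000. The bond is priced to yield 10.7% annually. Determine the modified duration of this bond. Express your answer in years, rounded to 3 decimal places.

Periodic yield y = 0.107. First find Macaulay duration:
  t   CF        PV=CF/(1+0.107)^t    t·PV
  1       600.00       542.0054       542.0054
  2       600.00       489.6165       979.2329
  3       600.00       442.2913     1,326.8739
  4       600.00       399.5405     1,598.1618
  5       600.00       360.9218     1,804.6091
  6       600.00       326.0360     1,956.2159
  7    10,600.00     5,203.2240    36,422.5677
  Σ                  7,763.6354    44,629.6667
P = 7,763.6354; Macaulay duration = 44,629.6667 / 7,763.6354 = 5.74855 years.
Modified duration = D_Mac / (1 + y) = 5.74855 / 1.107 = 5.19291 years.

5.193 years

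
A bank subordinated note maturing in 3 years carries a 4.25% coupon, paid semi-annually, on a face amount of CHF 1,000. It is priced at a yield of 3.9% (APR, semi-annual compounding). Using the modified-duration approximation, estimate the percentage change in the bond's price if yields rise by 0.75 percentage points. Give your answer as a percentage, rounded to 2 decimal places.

Periodic yield y = 0.0195. Modified duration first:
  t   CF        PV=CF/(1+0.0195)^t    t·PV
  1        21.25        20.8436        20.8436
  2        21.25        20.4449        40.8898
  3        21.25        20.0538        60.1615
  4        21.25        19.6703        78.6810
  5        21.25        19.2940        96.4701
  6     1,021.25       909.5125     5,457.0752
  Σ                  1,009.8191     5,754.1211
P = 1,009.8191; D_Mac = 5.69817 half-year periods = 2.84909 yrs; D_mod = 2.84909/(1+0.0195) = 2.79459 yrs.
ΔP/P ≈ -D_mod · Δy = -2.79459 × (+0.0075) = -0.020959 = -2.0959%.

-2.10%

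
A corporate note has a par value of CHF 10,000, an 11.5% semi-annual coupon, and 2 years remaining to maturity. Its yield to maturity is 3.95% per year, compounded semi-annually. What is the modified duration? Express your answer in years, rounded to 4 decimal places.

Periodic yield y = 0.01975. First find Macaulay duration:
  t   CF        PV=CF/(1+0.01975)^t    t·PV
  1       575.00       563.8637       563.8637
  2       575.00       552.9431     1,105.8861
  3       575.00       542.2339     1,626.7018
  4    10,575.00     9,779.2494    39,116.9974
  Σ                 11,438.2901    42,413.4491
P = 11,438.2901; Macaulay duration = 42,413.4491 / 11,438.2901 = 3.70802 half-year periods = 1.85401 years.
Modified duration = D_Mac / (1 + y) = 1.85401 / 1.01975 = 1.81810 years.

1.8181 years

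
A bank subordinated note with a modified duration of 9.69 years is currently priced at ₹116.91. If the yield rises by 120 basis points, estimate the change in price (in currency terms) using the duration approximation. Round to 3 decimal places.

Duration approximation: ΔP/P ≈ -D_mod · Δy = -9.69 × (+0.012) = -0.116280.
ΔP ≈ 116.91 × (-0.116280) = -13.5942948.

-₹13.594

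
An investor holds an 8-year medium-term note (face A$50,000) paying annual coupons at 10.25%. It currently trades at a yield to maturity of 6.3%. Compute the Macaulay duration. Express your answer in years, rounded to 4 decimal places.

Periodic yield y = 0.063. Discount each cash flow and weight by its year:
  t   CF        PV=CF/(1+0.063)^t    t·PV
  1     5,125.00     4,821.2606     4,821.2606
  2     5,125.00     4,535.5227     9,071.0453
  3     5,125.00     4,266.7193    12,800.1580
  4     5,125.00     4,013.8470    16,055.3879
  5     5,125.00     3,775.9614    18,879.8070
  6     5,125.00     3,552.1744    21,313.0465
  7     5,125.00     3,341.6504    23,391.5531
  8    55,125.00    33,812.9052   270,503.2412
  Σ                 62,120.0410   376,835.4997
Price P = Σ PV = 62,120.0410.
Macaulay duration = Σ(t·PV) / P = 376,835.4997 / 62,120.0410 = 6.06625 years.

6.0662 years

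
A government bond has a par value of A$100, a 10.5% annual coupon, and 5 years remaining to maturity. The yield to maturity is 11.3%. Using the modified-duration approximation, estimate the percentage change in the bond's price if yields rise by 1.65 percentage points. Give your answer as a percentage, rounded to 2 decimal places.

-6.11%

Periodic yield y = 0.113. Modified duration first:
  t   CF        PV=CF/(1+0.113)^t    t·PV
  1        10.50         9.4340         9.4340
  2        10.50         8.4762        16.9523
  3        10.50         7.6156        22.8468
  4        10.50         6.8424        27.3696
  5       110.50        64.6973       323.4867
  Σ                     97.0655       400.0894
P = 97.0655; D_Mac = 4.12185 yrs; D_mod = 4.12185/(1+0.113) = 3.70337 yrs.
ΔP/P ≈ -D_mod · Δy = -3.70337 × (+0.0165) = -0.061106 = -6.1106%.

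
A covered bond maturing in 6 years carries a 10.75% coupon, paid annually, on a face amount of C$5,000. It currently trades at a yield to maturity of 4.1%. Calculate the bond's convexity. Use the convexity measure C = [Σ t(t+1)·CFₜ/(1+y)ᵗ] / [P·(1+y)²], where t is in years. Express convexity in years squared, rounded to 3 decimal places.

29.423

With y = 0.041:
  t   CF        PV=CF/(1+0.041)^t    t·PV        t(t+1)·PV
  1       537.50       516.3305       516.3305       1,032.6609
  2       537.50       495.9947       991.9893       2,975.9680
  3       537.50       476.4598     1,429.3795       5,717.5178
  4       537.50       457.6943     1,830.7774       9,153.8870
  5       537.50       439.6680     2,198.3398      13,190.0389
  6     5,537.50     4,351.2032    26,107.2190     182,750.5331
  Σ                  6,737.3504    33,074.0355     214,820.6057
P = 6,737.3504.
Convexity = Σ t(t+1)·PV / [P·(1+y)²] = 214,820.6057 / (6,737.3504 × 1.083681) = 29.42289.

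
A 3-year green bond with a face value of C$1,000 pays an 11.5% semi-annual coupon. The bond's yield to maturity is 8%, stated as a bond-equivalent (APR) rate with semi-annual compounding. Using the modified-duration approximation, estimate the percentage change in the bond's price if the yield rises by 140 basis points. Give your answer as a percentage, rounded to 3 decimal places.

Periodic yield y = 0.04. Modified duration first:
  t   CF        PV=CF/(1+0.04)^t    t·PV
  1        57.50        55.2885        55.2885
  2        57.50        53.1620       106.3240
  3        57.50        51.1173       153.3519
  4        57.50        49.1512       196.6050
  5        57.50        47.2608       236.3040
  6     1,057.50       835.7576     5,014.5457
  Σ                  1,091.7374     5,762.4190
P = 1,091.7374; D_Mac = 5.27821 half-year periods = 2.63910 yrs; D_mod = 2.63910/(1+0.04) = 2.53760 yrs.
ΔP/P ≈ -D_mod · Δy = -2.53760 × (+0.014) = -0.035526 = -3.5526%.

-3.553%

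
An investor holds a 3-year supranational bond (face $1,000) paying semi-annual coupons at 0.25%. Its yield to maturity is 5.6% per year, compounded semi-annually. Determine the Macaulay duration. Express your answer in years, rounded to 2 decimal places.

2.99 years

Periodic yield y = 0.028. Discount each cash flow and weight by its period:
  t   CF        PV=CF/(1+0.028)^t    t·PV
  1         1.25         1.2160         1.2160
  2         1.25         1.1828         2.3657
  3         1.25         1.1506         3.4519
  4         1.25         1.1193         4.4771
  5         1.25         1.0888         5.4440
  6     1,001.25       848.3671     5,090.2029
  Σ                    854.1246     5,107.1574
Price P = Σ PV = 854.1246.
Macaulay duration = Σ(t·PV) / P = 5,107.1574 / 854.1246 = 5.97941 half-year periods.
In years: 5.97941 / 2 = 2.98970 years.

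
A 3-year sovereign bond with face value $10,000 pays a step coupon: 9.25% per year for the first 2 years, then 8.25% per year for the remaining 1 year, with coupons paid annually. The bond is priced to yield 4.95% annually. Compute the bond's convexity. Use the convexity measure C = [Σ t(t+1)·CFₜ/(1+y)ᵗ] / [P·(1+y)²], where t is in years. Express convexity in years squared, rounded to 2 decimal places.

With y = 0.0495:
  t   CF        PV=CF/(1+0.0495)^t    t·PV        t(t+1)·PV
  1       925.00       881.3721       881.3721       1,762.7442
  2       925.00       839.8019     1,679.6038       5,038.8113
  3    10,825.00     9,364.4134    28,093.2401     112,372.9604
  Σ                 11,085.5873    30,654.2160     119,174.5159
P = 11,085.5873.
Convexity = Σ t(t+1)·PV / [P·(1+y)²] = 119,174.5159 / (11,085.5873 × 1.101450) = 9.76022.

9.76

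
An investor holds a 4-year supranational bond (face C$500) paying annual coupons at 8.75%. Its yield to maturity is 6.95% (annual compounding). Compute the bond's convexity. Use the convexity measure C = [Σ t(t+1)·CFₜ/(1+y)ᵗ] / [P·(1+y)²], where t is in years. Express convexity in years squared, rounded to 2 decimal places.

14.92

With y = 0.0695:
  t   CF        PV=CF/(1+0.0695)^t    t·PV        t(t+1)·PV
  1        43.75        40.9070        40.9070          81.8139
  2        43.75        38.2487        76.4974         229.4921
  3        43.75        35.7631       107.2894         429.1577
  4       543.75       415.6006     1,662.4022       8,312.0110
  Σ                    530.5193     1,887.0960       9,052.4748
P = 530.5193.
Convexity = Σ t(t+1)·PV / [P·(1+y)²] = 9,052.4748 / (530.5193 × 1.143830) = 14.91779.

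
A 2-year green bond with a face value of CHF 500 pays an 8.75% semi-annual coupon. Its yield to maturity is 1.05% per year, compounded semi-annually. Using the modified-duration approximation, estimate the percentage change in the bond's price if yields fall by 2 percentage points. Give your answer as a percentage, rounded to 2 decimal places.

+3.75%

Periodic yield y = 0.00525. Modified duration first:
  t   CF        PV=CF/(1+0.00525)^t    t·PV
  1       21.875        21.7608        21.7608
  2       21.875        21.6471        43.2942
  3       21.875        21.5341        64.6022
  4      521.875       511.0580     2,044.2319
  Σ                    575.9999     2,173.8890
P = 575.9999; D_Mac = 3.77411 half-year periods = 1.88706 yrs; D_mod = 1.88706/(1+0.00525) = 1.87720 yrs.
ΔP/P ≈ -D_mod · Δy = -1.87720 × (-0.02) = +0.037544 = +3.7544%.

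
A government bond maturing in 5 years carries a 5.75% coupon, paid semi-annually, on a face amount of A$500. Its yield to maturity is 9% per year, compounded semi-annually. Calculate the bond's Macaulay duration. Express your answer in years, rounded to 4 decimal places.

4.3654 years

Periodic yield y = 0.045. Discount each cash flow and weight by its period:
  t   CF        PV=CF/(1+0.045)^t    t·PV
  1       14.375        13.7560        13.7560
  2       14.375        13.1636        26.3272
  3       14.375        12.5968        37.7903
  4       14.375        12.0543        48.2173
  5       14.375        11.5352        57.6762
  6       14.375        11.0385        66.2310
  7       14.375        10.5632        73.9421
  8       14.375        10.1083        80.8663
  9       14.375         9.6730        87.0570
  10     514.375       331.2203     3,312.2030
  Σ                    435.7092     3,804.0664
Price P = Σ PV = 435.7092.
Macaulay duration = Σ(t·PV) / P = 3,804.0664 / 435.7092 = 8.73075 half-year periods.
In years: 8.73075 / 2 = 4.36537 years.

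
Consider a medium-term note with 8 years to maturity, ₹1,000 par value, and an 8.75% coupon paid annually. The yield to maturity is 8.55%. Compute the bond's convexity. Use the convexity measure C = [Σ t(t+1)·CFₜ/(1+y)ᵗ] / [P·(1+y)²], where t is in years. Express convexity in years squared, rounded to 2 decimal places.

With y = 0.0855:
  t   CF        PV=CF/(1+0.0855)^t    t·PV        t(t+1)·PV
  1        87.50        80.6080        80.6080         161.2160
  2        87.50        74.2589       148.5178         445.5533
  3        87.50        68.4098       205.2295         820.9181
  4        87.50        63.0215       252.0860       1,260.4300
  5        87.50        58.0576       290.2879       1,741.7273
  6        87.50        53.4846       320.9078       2,246.3549
  7        87.50        49.2719       344.9033       2,759.2261
  8     1,087.50       564.1449     4,513.1590      40,618.4306
  Σ                  1,011.2572     6,155.6993      50,053.8564
P = 1,011.2572.
Convexity = Σ t(t+1)·PV / [P·(1+y)²] = 50,053.8564 / (1,011.2572 × 1.178310) = 42.00648.

42.01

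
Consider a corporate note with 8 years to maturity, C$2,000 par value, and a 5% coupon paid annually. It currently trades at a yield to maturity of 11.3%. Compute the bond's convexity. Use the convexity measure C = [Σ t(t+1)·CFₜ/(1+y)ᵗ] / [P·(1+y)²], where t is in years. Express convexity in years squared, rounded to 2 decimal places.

43.77

With y = 0.113:
  t   CF        PV=CF/(1+0.113)^t    t·PV        t(t+1)·PV
  1       100.00        89.8473        89.8473         179.6945
  2       100.00        80.7253       161.4506         484.3518
  3       100.00        72.5295       217.5884         870.3536
  4       100.00        65.1657       260.6630       1,303.3148
  5       100.00        58.5496       292.7482       1,756.4890
  6       100.00        52.6052       315.6314       2,209.4201
  7       100.00        47.2644       330.8506       2,646.8046
  8     2,100.00       891.7805     7,134.2441      64,208.1972
  Σ                  1,358.4675     8,803.0236      73,658.6257
P = 1,358.4675.
Convexity = Σ t(t+1)·PV / [P·(1+y)²] = 73,658.6257 / (1,358.4675 × 1.238769) = 43.77075.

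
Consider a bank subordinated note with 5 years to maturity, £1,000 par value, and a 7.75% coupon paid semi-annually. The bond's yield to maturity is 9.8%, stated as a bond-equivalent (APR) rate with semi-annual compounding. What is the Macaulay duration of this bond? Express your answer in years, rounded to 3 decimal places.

Periodic yield y = 0.049. Discount each cash flow and weight by its period:
  t   CF        PV=CF/(1+0.049)^t    t·PV
  1        38.75        36.9399        36.9399
  2        38.75        35.2144        70.4289
  3        38.75        33.5695       100.7086
  4        38.75        32.0015       128.0058
  5        38.75        30.5066       152.5332
  6        38.75        29.0816       174.4898
  7        38.75        27.7232       194.0624
  8        38.75        26.4282       211.4257
  9        38.75        25.1937       226.7435
  10    1,038.75       643.8077     6,438.0768
  Σ                    920.4664     7,733.4146
Price P = Σ PV = 920.4664.
Macaulay duration = Σ(t·PV) / P = 7,733.4146 / 920.4664 = 8.40163 half-year periods.
In years: 8.40163 / 2 = 4.20081 years.

4.201 years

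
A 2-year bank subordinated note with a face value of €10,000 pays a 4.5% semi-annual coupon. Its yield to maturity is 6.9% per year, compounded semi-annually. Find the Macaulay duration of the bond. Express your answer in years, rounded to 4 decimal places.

Periodic yield y = 0.0345. Discount each cash flow and weight by its period:
  t   CF        PV=CF/(1+0.0345)^t    t·PV
  1       225.00       217.4964       217.4964
  2       225.00       210.2430       420.4860
  3       225.00       203.2315       609.6945
  4    10,225.00     8,927.7359    35,710.9438
  Σ                  9,558.7068    36,958.6207
Price P = Σ PV = 9,558.7068.
Macaulay duration = Σ(t·PV) / P = 36,958.6207 / 9,558.7068 = 3.86649 half-year periods.
In years: 3.86649 / 2 = 1.93324 years.

1.9332 years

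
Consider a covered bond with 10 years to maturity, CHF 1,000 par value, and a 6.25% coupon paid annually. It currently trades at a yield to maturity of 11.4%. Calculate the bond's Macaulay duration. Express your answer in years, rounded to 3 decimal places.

Periodic yield y = 0.114. Discount each cash flow and weight by its year:
  t   CF        PV=CF/(1+0.114)^t    t·PV
  1        62.50        56.1041        56.1041
  2        62.50        50.3628       100.7255
  3        62.50        45.2090       135.6269
  4        62.50        40.5825       162.3302
  5        62.50        36.4296       182.1479
  6        62.50        32.7016       196.2095
  7        62.50        29.3551       205.4858
  8        62.50        26.3511       210.8087
  9        62.50        23.6545       212.8903
  10    1,062.50       360.9749     3,609.7492
  Σ                    701.7251     5,072.0780
Price P = Σ PV = 701.7251.
Macaulay duration = Σ(t·PV) / P = 5,072.0780 / 701.7251 = 7.22801 years.

7.228 years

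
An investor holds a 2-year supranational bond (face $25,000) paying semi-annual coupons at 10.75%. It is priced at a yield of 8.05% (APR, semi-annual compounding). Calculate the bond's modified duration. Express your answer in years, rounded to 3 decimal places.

Periodic yield y = 0.04025. First find Macaulay duration:
  t   CF        PV=CF/(1+0.04025)^t    t·PV
  1     1,343.75     1,291.7568     1,291.7568
  2     1,343.75     1,241.7753     2,483.5507
  3     1,343.75     1,193.7278     3,581.1834
  4    26,343.75    22,497.1083    89,988.4331
  Σ                 26,224.3682    97,344.9239
P = 26,224.3682; Macaulay duration = 97,344.9239 / 26,224.3682 = 3.71200 half-year periods = 1.85600 years.
Modified duration = D_Mac / (1 + y) = 1.85600 / 1.04025 = 1.78419 years.

1.784 years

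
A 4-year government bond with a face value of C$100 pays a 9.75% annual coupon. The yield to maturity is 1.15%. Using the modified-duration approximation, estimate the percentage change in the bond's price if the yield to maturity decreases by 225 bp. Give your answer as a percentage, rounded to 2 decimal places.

Periodic yield y = 0.0115. Modified duration first:
  t   CF        PV=CF/(1+0.0115)^t    t·PV
  1         9.75         9.6391         9.6391
  2         9.75         9.5296        19.0591
  3         9.75         9.4212        28.2636
  4       109.75       104.8434       419.3735
  Σ                    133.4333       476.3354
P = 133.4333; D_Mac = 3.56984 yrs; D_mod = 3.56984/(1+0.0115) = 3.52925 yrs.
ΔP/P ≈ -D_mod · Δy = -3.52925 × (-0.0225) = +0.079408 = +7.9408%.

+7.94%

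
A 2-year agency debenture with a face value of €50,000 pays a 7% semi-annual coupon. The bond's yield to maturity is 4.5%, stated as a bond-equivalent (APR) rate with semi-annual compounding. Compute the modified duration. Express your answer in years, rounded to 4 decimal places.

1.8615 years

Periodic yield y = 0.0225. First find Macaulay duration:
  t   CF        PV=CF/(1+0.0225)^t    t·PV
  1     1,750.00     1,711.4914     1,711.4914
  2     1,750.00     1,673.8303     3,347.6605
  3     1,750.00     1,636.9978     4,910.9934
  4    51,750.00    47,343.1431   189,372.5725
  Σ                 52,365.4626   199,342.7179
P = 52,365.4626; Macaulay duration = 199,342.7179 / 52,365.4626 = 3.80676 half-year periods = 1.90338 years.
Modified duration = D_Mac / (1 + y) = 1.90338 / 1.0225 = 1.86150 years.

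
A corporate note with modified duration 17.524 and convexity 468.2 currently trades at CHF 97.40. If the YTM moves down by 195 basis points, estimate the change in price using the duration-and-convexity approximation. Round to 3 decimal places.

+CHF 41.954

Duration effect: -D_mod·Δy = -17.524 × (-0.0195) = +0.341718
Convexity effect: ½·C·(Δy)² = 0.5 × 468.2 × (-0.0195)² = +0.089016525
ΔP/P ≈ +0.341718 + 0.089016525 = +0.430734525
ΔP ≈ 97.40 × (+0.430734525) = +41.953542735.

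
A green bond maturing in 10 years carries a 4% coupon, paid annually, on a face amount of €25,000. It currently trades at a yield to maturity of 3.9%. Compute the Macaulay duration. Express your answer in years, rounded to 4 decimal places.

Periodic yield y = 0.039. Discount each cash flow and weight by its year:
  t   CF        PV=CF/(1+0.039)^t    t·PV
  1     1,000.00       962.4639       962.4639
  2     1,000.00       926.3368     1,852.6735
  3     1,000.00       891.5657     2,674.6971
  4     1,000.00       858.0998     3,432.3993
  5     1,000.00       825.8901     4,129.4505
  6     1,000.00       794.8894     4,769.3365
  7     1,000.00       765.0524     5,355.3666
  8     1,000.00       736.3353     5,890.6824
  9     1,000.00       708.6961     6,378.2653
  10   26,000.00    17,734.4561   177,344.5605
  Σ                 25,203.7856   212,789.8957
Price P = Σ PV = 25,203.7856.
Macaulay duration = Σ(t·PV) / P = 212,789.8957 / 25,203.7856 = 8.44278 years.

8.4428 years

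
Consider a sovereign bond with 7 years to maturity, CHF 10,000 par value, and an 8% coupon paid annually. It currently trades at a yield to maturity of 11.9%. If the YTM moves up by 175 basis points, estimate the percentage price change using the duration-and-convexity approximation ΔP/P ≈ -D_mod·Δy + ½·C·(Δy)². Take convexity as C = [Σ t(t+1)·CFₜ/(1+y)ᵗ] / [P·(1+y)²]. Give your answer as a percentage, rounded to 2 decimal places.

With y = 0.119:
  t   CF        PV=CF/(1+0.119)^t    t·PV        t(t+1)·PV
  1       800.00       714.9240       714.9240       1,429.8481
  2       800.00       638.8955     1,277.7910       3,833.3729
  3       800.00       570.9522     1,712.8565       6,851.4260
  4       800.00       510.2343     2,040.9372      10,204.6858
  5       800.00       455.9734     2,279.8672      13,679.2035
  6       800.00       407.4830     2,444.8978      17,114.2849
  7    10,800.00     4,916.0144    34,412.1011     275,296.8086
  Σ                  8,214.4768    44,883.3748     328,409.6297
P = 8,214.4768; D_Mac = 5.46394 yrs; D_mod = 4.88287 yrs; C = 31.92830.
Duration effect: -4.88287 × (+0.0175) = -0.085450
Convexity effect: 0.5 × 31.92830 × (0.0175)² = +0.0048890
ΔP/P ≈ -0.085450 + 0.0048890 = -0.080561 = -8.0561%.

-8.06%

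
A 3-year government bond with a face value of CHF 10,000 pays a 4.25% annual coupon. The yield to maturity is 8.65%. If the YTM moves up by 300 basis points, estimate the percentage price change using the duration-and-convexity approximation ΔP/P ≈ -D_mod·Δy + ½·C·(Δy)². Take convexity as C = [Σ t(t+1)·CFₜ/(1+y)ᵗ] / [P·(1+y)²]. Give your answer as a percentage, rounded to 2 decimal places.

With y = 0.0865:
  t   CF        PV=CF/(1+0.0865)^t    t·PV        t(t+1)·PV
  1       425.00       391.1643       391.1643         782.3286
  2       425.00       360.0224       720.0447       2,160.1341
  3    10,425.00     8,128.0595    24,384.1784      97,536.7134
  Σ                  8,879.2461    25,495.3874     100,479.1762
P = 8,879.2461; D_Mac = 2.87135 yrs; D_mod = 2.64275 yrs; C = 9.58607.
Duration effect: -2.64275 × (+0.03) = -0.079282
Convexity effect: 0.5 × 9.58607 × (0.03)² = +0.0043137
ΔP/P ≈ -0.079282 + 0.0043137 = -0.074969 = -7.4969%.

-7.50%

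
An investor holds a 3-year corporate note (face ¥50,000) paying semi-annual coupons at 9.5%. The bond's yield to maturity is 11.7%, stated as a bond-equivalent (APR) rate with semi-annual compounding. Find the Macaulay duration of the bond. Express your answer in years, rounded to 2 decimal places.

2.67 years

Periodic yield y = 0.0585. Discount each cash flow and weight by its period:
  t   CF        PV=CF/(1+0.0585)^t    t·PV
  1     2,375.00     2,243.7411     2,243.7411
  2     2,375.00     2,119.7366     4,239.4731
  3     2,375.00     2,002.5853     6,007.7559
  4     2,375.00     1,891.9087     7,567.6346
  5     2,375.00     1,787.3488     8,936.7438
  6    52,375.00    37,237.3581   223,424.1489
  Σ                 47,282.6786   252,419.4975
Price P = Σ PV = 47,282.6786.
Macaulay duration = Σ(t·PV) / P = 252,419.4975 / 47,282.6786 = 5.33852 half-year periods.
In years: 5.33852 / 2 = 2.66926 years.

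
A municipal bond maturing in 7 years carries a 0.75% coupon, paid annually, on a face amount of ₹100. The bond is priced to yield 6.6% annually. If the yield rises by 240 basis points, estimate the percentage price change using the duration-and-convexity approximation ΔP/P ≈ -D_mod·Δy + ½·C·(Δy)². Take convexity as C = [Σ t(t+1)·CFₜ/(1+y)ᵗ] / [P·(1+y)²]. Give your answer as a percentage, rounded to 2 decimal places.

With y = 0.066:
  t   CF        PV=CF/(1+0.066)^t    t·PV        t(t+1)·PV
  1         0.75         0.7036         0.7036           1.4071
  2         0.75         0.6600         1.3200           3.9600
  3         0.75         0.6191         1.8574           7.4297
  4         0.75         0.5808         2.3232          11.6162
  5         0.75         0.5448         2.7242          16.3454
  6         0.75         0.5111         3.0667          21.4668
  7       100.75        64.4087       450.8610       3,606.8879
  Σ                     68.0282       462.8561       3,669.1132
P = 68.0282; D_Mac = 6.80389 yrs; D_mod = 6.38263 yrs; C = 47.46328.
Duration effect: -6.38263 × (+0.024) = -0.153183
Convexity effect: 0.5 × 47.46328 × (0.024)² = +0.0136694
ΔP/P ≈ -0.153183 + 0.0136694 = -0.139514 = -13.9514%.

-13.95%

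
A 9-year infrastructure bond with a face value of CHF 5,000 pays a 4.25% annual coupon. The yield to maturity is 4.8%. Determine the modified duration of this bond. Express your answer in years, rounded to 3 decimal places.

7.282 years

Periodic yield y = 0.048. First find Macaulay duration:
  t   CF        PV=CF/(1+0.048)^t    t·PV
  1       212.50       202.7672       202.7672
  2       212.50       193.4801       386.9603
  3       212.50       184.6184       553.8553
  4       212.50       176.1626       704.6505
  5       212.50       168.0941       840.4706
  6       212.50       160.3952       962.3709
  7       212.50       153.0488     1,071.3417
  8       212.50       146.0389     1,168.3115
  9     5,212.50     3,418.1768    30,763.5913
  Σ                  4,802.7822    36,654.3194
P = 4,802.7822; Macaulay duration = 36,654.3194 / 4,802.7822 = 7.63189 years.
Modified duration = D_Mac / (1 + y) = 7.63189 / 1.048 = 7.28234 years.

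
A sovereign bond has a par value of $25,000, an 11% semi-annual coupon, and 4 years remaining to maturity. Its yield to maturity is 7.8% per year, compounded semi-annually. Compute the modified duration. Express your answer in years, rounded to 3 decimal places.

Periodic yield y = 0.039. First find Macaulay duration:
  t   CF        PV=CF/(1+0.039)^t    t·PV
  1     1,375.00     1,323.3879     1,323.3879
  2     1,375.00     1,273.7131     2,547.4261
  3     1,375.00     1,225.9029     3,677.7086
  4     1,375.00     1,179.8872     4,719.5490
  5     1,375.00     1,135.5989     5,677.9945
  6     1,375.00     1,092.9729     6,557.8377
  7     1,375.00     1,051.9470     7,363.6291
  8    26,375.00    19,420.8435   155,366.7477
  Σ                 27,704.2534   187,234.2805
P = 27,704.2534; Macaulay duration = 187,234.2805 / 27,704.2534 = 6.75832 half-year periods = 3.37916 years.
Modified duration = D_Mac / (1 + y) = 3.37916 / 1.039 = 3.25232 years.

3.252 years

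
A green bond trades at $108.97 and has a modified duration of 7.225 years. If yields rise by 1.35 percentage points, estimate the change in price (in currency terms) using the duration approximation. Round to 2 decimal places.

Duration approximation: ΔP/P ≈ -D_mod · Δy = -7.225 × (+0.0135) = -0.0975375.
ΔP ≈ 108.97 × (-0.0975375) = -10.628661375.

-$10.63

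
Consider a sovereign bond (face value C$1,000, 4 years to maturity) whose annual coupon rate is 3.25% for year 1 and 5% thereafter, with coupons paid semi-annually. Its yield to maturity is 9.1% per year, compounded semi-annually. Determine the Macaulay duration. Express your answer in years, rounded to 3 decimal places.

Periodic yield y = 0.0455. Discount each cash flow and weight by its period:
  t   CF        PV=CF/(1+0.0455)^t    t·PV
  1        16.25        15.5428        15.5428
  2        16.25        14.8664        29.7328
  3        25.00        21.8760        65.6280
  4        25.00        20.9240        83.6958
  5        25.00        20.0134       100.0668
  6        25.00        19.1424       114.8542
  7        25.00        18.3093       128.1651
  8     1,025.00       718.0118     5,744.0942
  Σ                    848.6859     6,281.7797
Price P = Σ PV = 848.6859.
Macaulay duration = Σ(t·PV) / P = 6,281.7797 / 848.6859 = 7.40177 half-year periods.
In years: 7.40177 / 2 = 3.70089 years.

3.701 years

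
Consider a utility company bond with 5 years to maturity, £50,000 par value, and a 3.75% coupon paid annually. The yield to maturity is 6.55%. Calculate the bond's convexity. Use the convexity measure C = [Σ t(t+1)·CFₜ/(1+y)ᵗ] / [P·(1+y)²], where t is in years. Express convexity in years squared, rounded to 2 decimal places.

With y = 0.0655:
  t   CF        PV=CF/(1+0.0655)^t    t·PV        t(t+1)·PV
  1     1,875.00     1,759.7372     1,759.7372       3,519.4744
  2     1,875.00     1,651.5600     3,303.1201       9,909.3602
  3     1,875.00     1,550.0329     4,650.0986      18,600.3945
  4     1,875.00     1,454.7470     5,818.9878      29,094.9390
  5    51,875.00    37,773.8142   188,869.0709   1,133,214.4251
  Σ                 44,189.8912   204,401.0146   1,194,338.5933
P = 44,189.8912.
Convexity = Σ t(t+1)·PV / [P·(1+y)²] = 1,194,338.5933 / (44,189.8912 × 1.135290) = 23.80661.

23.81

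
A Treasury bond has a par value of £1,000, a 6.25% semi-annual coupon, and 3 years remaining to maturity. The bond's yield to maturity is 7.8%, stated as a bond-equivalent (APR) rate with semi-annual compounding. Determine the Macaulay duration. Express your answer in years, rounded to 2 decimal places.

2.78 years

Periodic yield y = 0.039. Discount each cash flow and weight by its period:
  t   CF        PV=CF/(1+0.039)^t    t·PV
  1        31.25        30.0770        30.0770
  2        31.25        28.9480        57.8960
  3        31.25        27.8614        83.5843
  4        31.25        26.8156       107.2625
  5        31.25        25.8091       129.0453
  6     1,031.25       819.7297     4,918.3783
  Σ                    959.2408     5,326.2434
Price P = Σ PV = 959.2408.
Macaulay duration = Σ(t·PV) / P = 5,326.2434 / 959.2408 = 5.55256 half-year periods.
In years: 5.55256 / 2 = 2.77628 years.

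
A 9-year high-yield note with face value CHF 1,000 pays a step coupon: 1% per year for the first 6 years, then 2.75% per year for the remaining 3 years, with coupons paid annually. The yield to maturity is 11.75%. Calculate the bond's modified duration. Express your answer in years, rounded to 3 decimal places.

7.493 years

Periodic yield y = 0.1175. First find Macaulay duration:
  t   CF        PV=CF/(1+0.1175)^t    t·PV
  1        10.00         8.9485         8.9485
  2        10.00         8.0076        16.0153
  3        10.00         7.1657        21.4970
  4        10.00         6.4122        25.6490
  5        10.00         5.7380        28.6901
  6        10.00         5.1347        30.8082
  7        27.50        12.6357        88.4500
  8        27.50        11.3071        90.4571
  9     1,027.50       378.0542     3,402.4876
  Σ                    443.4039     3,713.0029
P = 443.4039; Macaulay duration = 3,713.0029 / 443.4039 = 8.37386 years.
Modified duration = D_Mac / (1 + y) = 8.37386 / 1.1175 = 7.49339 years.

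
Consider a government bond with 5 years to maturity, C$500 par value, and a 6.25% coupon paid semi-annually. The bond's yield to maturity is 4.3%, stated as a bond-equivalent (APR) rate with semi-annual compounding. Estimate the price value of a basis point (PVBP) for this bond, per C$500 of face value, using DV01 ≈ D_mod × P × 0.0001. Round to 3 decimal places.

C$0.234

Periodic yield y = 0.0215.
  t   CF        PV=CF/(1+0.0215)^t    t·PV
  1       15.625        15.2961        15.2961
  2       15.625        14.9742        29.9484
  3       15.625        14.6590        43.9771
  4       15.625        14.3505        57.4019
  5       15.625        14.0484        70.2422
  6       15.625        13.7528        82.5165
  7       15.625        13.4633        94.2431
  8       15.625        13.1799       105.4394
  9       15.625        12.9025       116.1227
  10     515.625       416.8216     4,168.2164
  Σ                    543.4484     4,783.4039
P = 543.4484; D_Mac = 8.80195 half-year periods = 4.40097 yrs; D_mod = 4.30834 yrs.
DV01 ≈ 4.30834 × 543.4484 × 0.0001 = 0.234136.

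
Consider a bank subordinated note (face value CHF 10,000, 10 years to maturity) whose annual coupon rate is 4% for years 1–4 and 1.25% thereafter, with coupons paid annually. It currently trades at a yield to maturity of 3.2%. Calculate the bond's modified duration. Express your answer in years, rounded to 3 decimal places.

8.377 years

Periodic yield y = 0.032. First find Macaulay duration:
  t   CF        PV=CF/(1+0.032)^t    t·PV
  1       400.00       387.5969       387.5969
  2       400.00       375.5784       751.1568
  3       400.00       363.9325     1,091.7976
  4       400.00       352.6478     1,410.5913
  5       125.00       106.7853       533.9266
  6       125.00       103.4741       620.8448
  7       125.00       100.2656       701.8595
  8       125.00        97.1566       777.2530
  9       125.00        94.1440       847.2962
  10   10,125.00     7,389.2108    73,892.1085
  Σ                  9,370.7922    81,014.4312
P = 9,370.7922; Macaulay duration = 81,014.4312 / 9,370.7922 = 8.64542 years.
Modified duration = D_Mac / (1 + y) = 8.64542 / 1.032 = 8.37734 years.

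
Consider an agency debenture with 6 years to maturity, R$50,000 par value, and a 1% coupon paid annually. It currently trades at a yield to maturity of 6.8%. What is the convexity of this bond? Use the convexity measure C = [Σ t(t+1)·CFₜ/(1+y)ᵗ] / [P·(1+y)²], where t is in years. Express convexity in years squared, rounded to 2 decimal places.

35.37

With y = 0.068:
  t   CF        PV=CF/(1+0.068)^t    t·PV        t(t+1)·PV
  1       500.00       468.1648       468.1648         936.3296
  2       500.00       438.3565       876.7131       2,630.1393
  3       500.00       410.4462     1,231.3386       4,925.3545
  4       500.00       384.3129     1,537.2517       7,686.2586
  5       500.00       359.8436     1,799.2178      10,795.3070
  6    50,500.00    34,030.1499   204,180.8993   1,429,266.2952
  Σ                 36,091.2739   210,093.5854   1,456,239.6841
P = 36,091.2739.
Convexity = Σ t(t+1)·PV / [P·(1+y)²] = 1,456,239.6841 / (36,091.2739 × 1.140624) = 35.37432.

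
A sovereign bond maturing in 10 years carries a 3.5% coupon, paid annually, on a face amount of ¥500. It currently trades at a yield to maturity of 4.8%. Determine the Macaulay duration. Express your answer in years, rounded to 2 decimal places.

8.52 years

Periodic yield y = 0.048. Discount each cash flow and weight by its year:
  t   CF        PV=CF/(1+0.048)^t    t·PV
  1        17.50        16.6985        16.6985
  2        17.50        15.9337        31.8673
  3        17.50        15.2039        45.6116
  4        17.50        14.5075        58.0300
  5        17.50        13.8430        69.2152
  6        17.50        13.2090        79.2541
  7        17.50        12.6040        88.2281
  8        17.50        12.0267        96.2139
  9        17.50        11.4759       103.2830
  10      517.50       323.8154     3,238.1542
  Σ                    449.3176     3,826.5560
Price P = Σ PV = 449.3176.
Macaulay duration = Σ(t·PV) / P = 3,826.5560 / 449.3176 = 8.51637 years.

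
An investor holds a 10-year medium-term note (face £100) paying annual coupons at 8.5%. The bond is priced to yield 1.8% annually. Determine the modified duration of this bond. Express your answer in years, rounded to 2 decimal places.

7.63 years

Periodic yield y = 0.018. First find Macaulay duration:
  t   CF        PV=CF/(1+0.018)^t    t·PV
  1         8.50         8.3497         8.3497
  2         8.50         8.2021        16.4041
  3         8.50         8.0570        24.1711
  4         8.50         7.9146        31.6583
  5         8.50         7.7746        38.8732
  6         8.50         7.6372        45.8230
  7         8.50         7.5021        52.5149
  8         8.50         7.3695        58.9558
  9         8.50         7.2392        65.1526
  10      108.50        90.7720       907.7201
  Σ                    160.8180     1,249.6228
P = 160.8180; Macaulay duration = 1,249.6228 / 160.8180 = 7.77042 years.
Modified duration = D_Mac / (1 + y) = 7.77042 / 1.018 = 7.63302 years.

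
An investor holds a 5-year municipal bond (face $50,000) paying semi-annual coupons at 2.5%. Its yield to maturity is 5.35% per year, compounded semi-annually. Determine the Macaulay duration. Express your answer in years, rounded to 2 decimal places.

4.71 years

Periodic yield y = 0.02675. Discount each cash flow and weight by its period:
  t   CF        PV=CF/(1+0.02675)^t    t·PV
  1       625.00       608.7168       608.7168
  2       625.00       592.8579     1,185.7158
  3       625.00       577.4121     1,732.2363
  4       625.00       562.3687     2,249.4750
  5       625.00       547.7173     2,738.5865
  6       625.00       533.4476     3,200.6855
  7       625.00       519.5496     3,636.8474
  8       625.00       506.0138     4,048.1101
  9       625.00       492.8305     4,435.4749
  10   50,625.00    38,879.2538   388,792.5379
  Σ                 43,820.1681   412,628.3861
Price P = Σ PV = 43,820.1681.
Macaulay duration = Σ(t·PV) / P = 412,628.3861 / 43,820.1681 = 9.41640 half-year periods.
In years: 9.41640 / 2 = 4.70820 years.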